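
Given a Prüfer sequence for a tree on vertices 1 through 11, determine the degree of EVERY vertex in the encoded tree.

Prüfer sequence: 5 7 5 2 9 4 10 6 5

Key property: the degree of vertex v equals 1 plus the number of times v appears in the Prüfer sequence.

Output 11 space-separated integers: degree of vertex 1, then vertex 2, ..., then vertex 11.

Answer: 1 2 1 2 4 2 2 1 2 2 1

Derivation:
p_1 = 5: count[5] becomes 1
p_2 = 7: count[7] becomes 1
p_3 = 5: count[5] becomes 2
p_4 = 2: count[2] becomes 1
p_5 = 9: count[9] becomes 1
p_6 = 4: count[4] becomes 1
p_7 = 10: count[10] becomes 1
p_8 = 6: count[6] becomes 1
p_9 = 5: count[5] becomes 3
Degrees (1 + count): deg[1]=1+0=1, deg[2]=1+1=2, deg[3]=1+0=1, deg[4]=1+1=2, deg[5]=1+3=4, deg[6]=1+1=2, deg[7]=1+1=2, deg[8]=1+0=1, deg[9]=1+1=2, deg[10]=1+1=2, deg[11]=1+0=1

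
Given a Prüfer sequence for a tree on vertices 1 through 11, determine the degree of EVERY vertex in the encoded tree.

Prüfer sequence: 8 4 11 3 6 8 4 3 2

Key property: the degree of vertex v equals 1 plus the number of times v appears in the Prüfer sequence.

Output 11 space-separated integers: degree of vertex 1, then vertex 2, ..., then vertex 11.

Answer: 1 2 3 3 1 2 1 3 1 1 2

Derivation:
p_1 = 8: count[8] becomes 1
p_2 = 4: count[4] becomes 1
p_3 = 11: count[11] becomes 1
p_4 = 3: count[3] becomes 1
p_5 = 6: count[6] becomes 1
p_6 = 8: count[8] becomes 2
p_7 = 4: count[4] becomes 2
p_8 = 3: count[3] becomes 2
p_9 = 2: count[2] becomes 1
Degrees (1 + count): deg[1]=1+0=1, deg[2]=1+1=2, deg[3]=1+2=3, deg[4]=1+2=3, deg[5]=1+0=1, deg[6]=1+1=2, deg[7]=1+0=1, deg[8]=1+2=3, deg[9]=1+0=1, deg[10]=1+0=1, deg[11]=1+1=2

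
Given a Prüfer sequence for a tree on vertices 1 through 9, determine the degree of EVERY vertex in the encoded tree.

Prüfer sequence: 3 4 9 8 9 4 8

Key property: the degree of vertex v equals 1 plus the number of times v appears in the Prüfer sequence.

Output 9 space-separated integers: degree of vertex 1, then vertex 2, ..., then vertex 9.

Answer: 1 1 2 3 1 1 1 3 3

Derivation:
p_1 = 3: count[3] becomes 1
p_2 = 4: count[4] becomes 1
p_3 = 9: count[9] becomes 1
p_4 = 8: count[8] becomes 1
p_5 = 9: count[9] becomes 2
p_6 = 4: count[4] becomes 2
p_7 = 8: count[8] becomes 2
Degrees (1 + count): deg[1]=1+0=1, deg[2]=1+0=1, deg[3]=1+1=2, deg[4]=1+2=3, deg[5]=1+0=1, deg[6]=1+0=1, deg[7]=1+0=1, deg[8]=1+2=3, deg[9]=1+2=3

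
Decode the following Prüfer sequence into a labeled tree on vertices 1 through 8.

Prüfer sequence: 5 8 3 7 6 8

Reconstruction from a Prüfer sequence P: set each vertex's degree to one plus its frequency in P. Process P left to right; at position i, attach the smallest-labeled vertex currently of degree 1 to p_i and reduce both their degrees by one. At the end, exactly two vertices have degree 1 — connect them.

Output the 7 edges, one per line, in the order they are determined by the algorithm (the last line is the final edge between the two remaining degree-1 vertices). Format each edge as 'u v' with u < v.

Answer: 1 5
2 8
3 4
3 7
5 6
6 8
7 8

Derivation:
Initial degrees: {1:1, 2:1, 3:2, 4:1, 5:2, 6:2, 7:2, 8:3}
Step 1: smallest deg-1 vertex = 1, p_1 = 5. Add edge {1,5}. Now deg[1]=0, deg[5]=1.
Step 2: smallest deg-1 vertex = 2, p_2 = 8. Add edge {2,8}. Now deg[2]=0, deg[8]=2.
Step 3: smallest deg-1 vertex = 4, p_3 = 3. Add edge {3,4}. Now deg[4]=0, deg[3]=1.
Step 4: smallest deg-1 vertex = 3, p_4 = 7. Add edge {3,7}. Now deg[3]=0, deg[7]=1.
Step 5: smallest deg-1 vertex = 5, p_5 = 6. Add edge {5,6}. Now deg[5]=0, deg[6]=1.
Step 6: smallest deg-1 vertex = 6, p_6 = 8. Add edge {6,8}. Now deg[6]=0, deg[8]=1.
Final: two remaining deg-1 vertices are 7, 8. Add edge {7,8}.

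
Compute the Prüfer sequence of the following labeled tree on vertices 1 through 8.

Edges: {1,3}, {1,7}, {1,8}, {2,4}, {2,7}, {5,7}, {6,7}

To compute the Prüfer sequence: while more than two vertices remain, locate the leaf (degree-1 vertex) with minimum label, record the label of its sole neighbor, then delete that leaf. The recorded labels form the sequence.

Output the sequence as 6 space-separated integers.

Step 1: leaves = {3,4,5,6,8}. Remove smallest leaf 3, emit neighbor 1.
Step 2: leaves = {4,5,6,8}. Remove smallest leaf 4, emit neighbor 2.
Step 3: leaves = {2,5,6,8}. Remove smallest leaf 2, emit neighbor 7.
Step 4: leaves = {5,6,8}. Remove smallest leaf 5, emit neighbor 7.
Step 5: leaves = {6,8}. Remove smallest leaf 6, emit neighbor 7.
Step 6: leaves = {7,8}. Remove smallest leaf 7, emit neighbor 1.
Done: 2 vertices remain (1, 8). Sequence = [1 2 7 7 7 1]

Answer: 1 2 7 7 7 1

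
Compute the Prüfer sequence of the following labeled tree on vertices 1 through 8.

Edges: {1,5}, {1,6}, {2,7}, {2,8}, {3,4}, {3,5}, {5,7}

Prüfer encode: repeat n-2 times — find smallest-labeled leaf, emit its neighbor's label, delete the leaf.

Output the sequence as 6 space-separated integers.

Step 1: leaves = {4,6,8}. Remove smallest leaf 4, emit neighbor 3.
Step 2: leaves = {3,6,8}. Remove smallest leaf 3, emit neighbor 5.
Step 3: leaves = {6,8}. Remove smallest leaf 6, emit neighbor 1.
Step 4: leaves = {1,8}. Remove smallest leaf 1, emit neighbor 5.
Step 5: leaves = {5,8}. Remove smallest leaf 5, emit neighbor 7.
Step 6: leaves = {7,8}. Remove smallest leaf 7, emit neighbor 2.
Done: 2 vertices remain (2, 8). Sequence = [3 5 1 5 7 2]

Answer: 3 5 1 5 7 2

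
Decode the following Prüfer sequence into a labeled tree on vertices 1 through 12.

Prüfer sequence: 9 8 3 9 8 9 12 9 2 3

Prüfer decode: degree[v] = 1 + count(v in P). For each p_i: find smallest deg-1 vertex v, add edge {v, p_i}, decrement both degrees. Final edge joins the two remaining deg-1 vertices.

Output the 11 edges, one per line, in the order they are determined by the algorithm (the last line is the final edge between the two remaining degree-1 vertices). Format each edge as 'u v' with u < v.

Answer: 1 9
4 8
3 5
6 9
7 8
8 9
10 12
9 11
2 9
2 3
3 12

Derivation:
Initial degrees: {1:1, 2:2, 3:3, 4:1, 5:1, 6:1, 7:1, 8:3, 9:5, 10:1, 11:1, 12:2}
Step 1: smallest deg-1 vertex = 1, p_1 = 9. Add edge {1,9}. Now deg[1]=0, deg[9]=4.
Step 2: smallest deg-1 vertex = 4, p_2 = 8. Add edge {4,8}. Now deg[4]=0, deg[8]=2.
Step 3: smallest deg-1 vertex = 5, p_3 = 3. Add edge {3,5}. Now deg[5]=0, deg[3]=2.
Step 4: smallest deg-1 vertex = 6, p_4 = 9. Add edge {6,9}. Now deg[6]=0, deg[9]=3.
Step 5: smallest deg-1 vertex = 7, p_5 = 8. Add edge {7,8}. Now deg[7]=0, deg[8]=1.
Step 6: smallest deg-1 vertex = 8, p_6 = 9. Add edge {8,9}. Now deg[8]=0, deg[9]=2.
Step 7: smallest deg-1 vertex = 10, p_7 = 12. Add edge {10,12}. Now deg[10]=0, deg[12]=1.
Step 8: smallest deg-1 vertex = 11, p_8 = 9. Add edge {9,11}. Now deg[11]=0, deg[9]=1.
Step 9: smallest deg-1 vertex = 9, p_9 = 2. Add edge {2,9}. Now deg[9]=0, deg[2]=1.
Step 10: smallest deg-1 vertex = 2, p_10 = 3. Add edge {2,3}. Now deg[2]=0, deg[3]=1.
Final: two remaining deg-1 vertices are 3, 12. Add edge {3,12}.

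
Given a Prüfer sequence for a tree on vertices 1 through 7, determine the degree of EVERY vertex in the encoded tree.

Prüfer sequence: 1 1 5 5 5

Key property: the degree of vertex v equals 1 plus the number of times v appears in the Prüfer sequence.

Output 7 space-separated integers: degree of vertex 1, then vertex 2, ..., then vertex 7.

p_1 = 1: count[1] becomes 1
p_2 = 1: count[1] becomes 2
p_3 = 5: count[5] becomes 1
p_4 = 5: count[5] becomes 2
p_5 = 5: count[5] becomes 3
Degrees (1 + count): deg[1]=1+2=3, deg[2]=1+0=1, deg[3]=1+0=1, deg[4]=1+0=1, deg[5]=1+3=4, deg[6]=1+0=1, deg[7]=1+0=1

Answer: 3 1 1 1 4 1 1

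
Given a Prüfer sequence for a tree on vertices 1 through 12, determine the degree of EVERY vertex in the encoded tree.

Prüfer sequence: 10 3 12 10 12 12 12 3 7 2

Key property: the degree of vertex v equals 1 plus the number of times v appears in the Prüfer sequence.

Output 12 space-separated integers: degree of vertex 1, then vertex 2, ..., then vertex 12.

p_1 = 10: count[10] becomes 1
p_2 = 3: count[3] becomes 1
p_3 = 12: count[12] becomes 1
p_4 = 10: count[10] becomes 2
p_5 = 12: count[12] becomes 2
p_6 = 12: count[12] becomes 3
p_7 = 12: count[12] becomes 4
p_8 = 3: count[3] becomes 2
p_9 = 7: count[7] becomes 1
p_10 = 2: count[2] becomes 1
Degrees (1 + count): deg[1]=1+0=1, deg[2]=1+1=2, deg[3]=1+2=3, deg[4]=1+0=1, deg[5]=1+0=1, deg[6]=1+0=1, deg[7]=1+1=2, deg[8]=1+0=1, deg[9]=1+0=1, deg[10]=1+2=3, deg[11]=1+0=1, deg[12]=1+4=5

Answer: 1 2 3 1 1 1 2 1 1 3 1 5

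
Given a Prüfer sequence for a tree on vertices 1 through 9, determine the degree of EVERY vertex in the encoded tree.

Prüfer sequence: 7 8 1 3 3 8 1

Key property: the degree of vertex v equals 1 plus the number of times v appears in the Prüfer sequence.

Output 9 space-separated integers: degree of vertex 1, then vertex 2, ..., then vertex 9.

Answer: 3 1 3 1 1 1 2 3 1

Derivation:
p_1 = 7: count[7] becomes 1
p_2 = 8: count[8] becomes 1
p_3 = 1: count[1] becomes 1
p_4 = 3: count[3] becomes 1
p_5 = 3: count[3] becomes 2
p_6 = 8: count[8] becomes 2
p_7 = 1: count[1] becomes 2
Degrees (1 + count): deg[1]=1+2=3, deg[2]=1+0=1, deg[3]=1+2=3, deg[4]=1+0=1, deg[5]=1+0=1, deg[6]=1+0=1, deg[7]=1+1=2, deg[8]=1+2=3, deg[9]=1+0=1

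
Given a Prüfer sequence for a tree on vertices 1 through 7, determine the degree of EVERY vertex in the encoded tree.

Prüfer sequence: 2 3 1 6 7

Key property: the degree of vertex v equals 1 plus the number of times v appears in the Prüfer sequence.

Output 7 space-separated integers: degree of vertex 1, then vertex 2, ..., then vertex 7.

p_1 = 2: count[2] becomes 1
p_2 = 3: count[3] becomes 1
p_3 = 1: count[1] becomes 1
p_4 = 6: count[6] becomes 1
p_5 = 7: count[7] becomes 1
Degrees (1 + count): deg[1]=1+1=2, deg[2]=1+1=2, deg[3]=1+1=2, deg[4]=1+0=1, deg[5]=1+0=1, deg[6]=1+1=2, deg[7]=1+1=2

Answer: 2 2 2 1 1 2 2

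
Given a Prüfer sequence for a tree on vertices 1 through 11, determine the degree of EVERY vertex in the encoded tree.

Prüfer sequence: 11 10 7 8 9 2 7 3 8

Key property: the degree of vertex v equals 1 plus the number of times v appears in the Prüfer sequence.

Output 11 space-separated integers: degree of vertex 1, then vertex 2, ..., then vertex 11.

Answer: 1 2 2 1 1 1 3 3 2 2 2

Derivation:
p_1 = 11: count[11] becomes 1
p_2 = 10: count[10] becomes 1
p_3 = 7: count[7] becomes 1
p_4 = 8: count[8] becomes 1
p_5 = 9: count[9] becomes 1
p_6 = 2: count[2] becomes 1
p_7 = 7: count[7] becomes 2
p_8 = 3: count[3] becomes 1
p_9 = 8: count[8] becomes 2
Degrees (1 + count): deg[1]=1+0=1, deg[2]=1+1=2, deg[3]=1+1=2, deg[4]=1+0=1, deg[5]=1+0=1, deg[6]=1+0=1, deg[7]=1+2=3, deg[8]=1+2=3, deg[9]=1+1=2, deg[10]=1+1=2, deg[11]=1+1=2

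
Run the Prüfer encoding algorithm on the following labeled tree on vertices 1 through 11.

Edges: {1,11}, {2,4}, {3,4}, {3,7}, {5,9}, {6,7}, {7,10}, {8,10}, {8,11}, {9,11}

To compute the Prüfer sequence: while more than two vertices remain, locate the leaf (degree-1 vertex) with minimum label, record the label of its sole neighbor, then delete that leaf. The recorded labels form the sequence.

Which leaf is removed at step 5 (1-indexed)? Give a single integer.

Answer: 5

Derivation:
Step 1: current leaves = {1,2,5,6}. Remove leaf 1 (neighbor: 11).
Step 2: current leaves = {2,5,6}. Remove leaf 2 (neighbor: 4).
Step 3: current leaves = {4,5,6}. Remove leaf 4 (neighbor: 3).
Step 4: current leaves = {3,5,6}. Remove leaf 3 (neighbor: 7).
Step 5: current leaves = {5,6}. Remove leaf 5 (neighbor: 9).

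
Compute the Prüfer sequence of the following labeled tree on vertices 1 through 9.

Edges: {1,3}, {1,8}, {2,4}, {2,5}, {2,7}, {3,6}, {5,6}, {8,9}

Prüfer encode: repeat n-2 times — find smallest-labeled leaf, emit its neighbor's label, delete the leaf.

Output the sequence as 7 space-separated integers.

Step 1: leaves = {4,7,9}. Remove smallest leaf 4, emit neighbor 2.
Step 2: leaves = {7,9}. Remove smallest leaf 7, emit neighbor 2.
Step 3: leaves = {2,9}. Remove smallest leaf 2, emit neighbor 5.
Step 4: leaves = {5,9}. Remove smallest leaf 5, emit neighbor 6.
Step 5: leaves = {6,9}. Remove smallest leaf 6, emit neighbor 3.
Step 6: leaves = {3,9}. Remove smallest leaf 3, emit neighbor 1.
Step 7: leaves = {1,9}. Remove smallest leaf 1, emit neighbor 8.
Done: 2 vertices remain (8, 9). Sequence = [2 2 5 6 3 1 8]

Answer: 2 2 5 6 3 1 8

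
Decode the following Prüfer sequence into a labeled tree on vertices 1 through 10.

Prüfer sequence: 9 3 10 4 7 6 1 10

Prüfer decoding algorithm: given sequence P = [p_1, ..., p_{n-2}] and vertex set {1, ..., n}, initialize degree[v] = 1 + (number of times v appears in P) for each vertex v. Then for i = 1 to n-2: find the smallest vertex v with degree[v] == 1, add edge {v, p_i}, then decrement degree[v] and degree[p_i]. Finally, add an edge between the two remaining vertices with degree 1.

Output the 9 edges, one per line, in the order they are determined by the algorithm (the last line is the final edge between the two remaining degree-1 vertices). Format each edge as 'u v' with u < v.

Initial degrees: {1:2, 2:1, 3:2, 4:2, 5:1, 6:2, 7:2, 8:1, 9:2, 10:3}
Step 1: smallest deg-1 vertex = 2, p_1 = 9. Add edge {2,9}. Now deg[2]=0, deg[9]=1.
Step 2: smallest deg-1 vertex = 5, p_2 = 3. Add edge {3,5}. Now deg[5]=0, deg[3]=1.
Step 3: smallest deg-1 vertex = 3, p_3 = 10. Add edge {3,10}. Now deg[3]=0, deg[10]=2.
Step 4: smallest deg-1 vertex = 8, p_4 = 4. Add edge {4,8}. Now deg[8]=0, deg[4]=1.
Step 5: smallest deg-1 vertex = 4, p_5 = 7. Add edge {4,7}. Now deg[4]=0, deg[7]=1.
Step 6: smallest deg-1 vertex = 7, p_6 = 6. Add edge {6,7}. Now deg[7]=0, deg[6]=1.
Step 7: smallest deg-1 vertex = 6, p_7 = 1. Add edge {1,6}. Now deg[6]=0, deg[1]=1.
Step 8: smallest deg-1 vertex = 1, p_8 = 10. Add edge {1,10}. Now deg[1]=0, deg[10]=1.
Final: two remaining deg-1 vertices are 9, 10. Add edge {9,10}.

Answer: 2 9
3 5
3 10
4 8
4 7
6 7
1 6
1 10
9 10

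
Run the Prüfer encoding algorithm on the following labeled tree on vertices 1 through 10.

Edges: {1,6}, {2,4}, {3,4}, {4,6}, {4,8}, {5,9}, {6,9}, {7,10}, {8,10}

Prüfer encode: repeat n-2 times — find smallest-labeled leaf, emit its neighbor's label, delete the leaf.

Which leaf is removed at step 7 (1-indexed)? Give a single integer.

Answer: 6

Derivation:
Step 1: current leaves = {1,2,3,5,7}. Remove leaf 1 (neighbor: 6).
Step 2: current leaves = {2,3,5,7}. Remove leaf 2 (neighbor: 4).
Step 3: current leaves = {3,5,7}. Remove leaf 3 (neighbor: 4).
Step 4: current leaves = {5,7}. Remove leaf 5 (neighbor: 9).
Step 5: current leaves = {7,9}. Remove leaf 7 (neighbor: 10).
Step 6: current leaves = {9,10}. Remove leaf 9 (neighbor: 6).
Step 7: current leaves = {6,10}. Remove leaf 6 (neighbor: 4).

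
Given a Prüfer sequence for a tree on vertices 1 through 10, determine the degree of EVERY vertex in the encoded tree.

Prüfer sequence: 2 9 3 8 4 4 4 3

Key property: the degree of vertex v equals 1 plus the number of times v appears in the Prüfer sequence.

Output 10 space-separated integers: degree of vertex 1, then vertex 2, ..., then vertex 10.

p_1 = 2: count[2] becomes 1
p_2 = 9: count[9] becomes 1
p_3 = 3: count[3] becomes 1
p_4 = 8: count[8] becomes 1
p_5 = 4: count[4] becomes 1
p_6 = 4: count[4] becomes 2
p_7 = 4: count[4] becomes 3
p_8 = 3: count[3] becomes 2
Degrees (1 + count): deg[1]=1+0=1, deg[2]=1+1=2, deg[3]=1+2=3, deg[4]=1+3=4, deg[5]=1+0=1, deg[6]=1+0=1, deg[7]=1+0=1, deg[8]=1+1=2, deg[9]=1+1=2, deg[10]=1+0=1

Answer: 1 2 3 4 1 1 1 2 2 1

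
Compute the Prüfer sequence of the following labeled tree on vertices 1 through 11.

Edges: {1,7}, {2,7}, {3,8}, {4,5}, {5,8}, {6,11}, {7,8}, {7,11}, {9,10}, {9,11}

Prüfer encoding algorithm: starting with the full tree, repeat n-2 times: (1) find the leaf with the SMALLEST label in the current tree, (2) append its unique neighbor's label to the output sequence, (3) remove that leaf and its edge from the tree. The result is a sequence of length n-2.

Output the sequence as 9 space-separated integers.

Step 1: leaves = {1,2,3,4,6,10}. Remove smallest leaf 1, emit neighbor 7.
Step 2: leaves = {2,3,4,6,10}. Remove smallest leaf 2, emit neighbor 7.
Step 3: leaves = {3,4,6,10}. Remove smallest leaf 3, emit neighbor 8.
Step 4: leaves = {4,6,10}. Remove smallest leaf 4, emit neighbor 5.
Step 5: leaves = {5,6,10}. Remove smallest leaf 5, emit neighbor 8.
Step 6: leaves = {6,8,10}. Remove smallest leaf 6, emit neighbor 11.
Step 7: leaves = {8,10}. Remove smallest leaf 8, emit neighbor 7.
Step 8: leaves = {7,10}. Remove smallest leaf 7, emit neighbor 11.
Step 9: leaves = {10,11}. Remove smallest leaf 10, emit neighbor 9.
Done: 2 vertices remain (9, 11). Sequence = [7 7 8 5 8 11 7 11 9]

Answer: 7 7 8 5 8 11 7 11 9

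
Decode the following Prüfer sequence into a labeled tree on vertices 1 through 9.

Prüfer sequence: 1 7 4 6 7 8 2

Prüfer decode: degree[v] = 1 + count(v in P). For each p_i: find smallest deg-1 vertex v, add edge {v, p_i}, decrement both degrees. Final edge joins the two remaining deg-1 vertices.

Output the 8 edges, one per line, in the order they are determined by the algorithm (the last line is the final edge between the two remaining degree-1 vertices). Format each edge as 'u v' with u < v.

Answer: 1 3
1 7
4 5
4 6
6 7
7 8
2 8
2 9

Derivation:
Initial degrees: {1:2, 2:2, 3:1, 4:2, 5:1, 6:2, 7:3, 8:2, 9:1}
Step 1: smallest deg-1 vertex = 3, p_1 = 1. Add edge {1,3}. Now deg[3]=0, deg[1]=1.
Step 2: smallest deg-1 vertex = 1, p_2 = 7. Add edge {1,7}. Now deg[1]=0, deg[7]=2.
Step 3: smallest deg-1 vertex = 5, p_3 = 4. Add edge {4,5}. Now deg[5]=0, deg[4]=1.
Step 4: smallest deg-1 vertex = 4, p_4 = 6. Add edge {4,6}. Now deg[4]=0, deg[6]=1.
Step 5: smallest deg-1 vertex = 6, p_5 = 7. Add edge {6,7}. Now deg[6]=0, deg[7]=1.
Step 6: smallest deg-1 vertex = 7, p_6 = 8. Add edge {7,8}. Now deg[7]=0, deg[8]=1.
Step 7: smallest deg-1 vertex = 8, p_7 = 2. Add edge {2,8}. Now deg[8]=0, deg[2]=1.
Final: two remaining deg-1 vertices are 2, 9. Add edge {2,9}.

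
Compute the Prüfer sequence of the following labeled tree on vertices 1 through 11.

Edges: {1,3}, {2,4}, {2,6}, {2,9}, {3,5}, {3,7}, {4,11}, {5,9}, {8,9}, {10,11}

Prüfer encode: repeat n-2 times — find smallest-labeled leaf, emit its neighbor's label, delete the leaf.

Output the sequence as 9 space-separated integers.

Step 1: leaves = {1,6,7,8,10}. Remove smallest leaf 1, emit neighbor 3.
Step 2: leaves = {6,7,8,10}. Remove smallest leaf 6, emit neighbor 2.
Step 3: leaves = {7,8,10}. Remove smallest leaf 7, emit neighbor 3.
Step 4: leaves = {3,8,10}. Remove smallest leaf 3, emit neighbor 5.
Step 5: leaves = {5,8,10}. Remove smallest leaf 5, emit neighbor 9.
Step 6: leaves = {8,10}. Remove smallest leaf 8, emit neighbor 9.
Step 7: leaves = {9,10}. Remove smallest leaf 9, emit neighbor 2.
Step 8: leaves = {2,10}. Remove smallest leaf 2, emit neighbor 4.
Step 9: leaves = {4,10}. Remove smallest leaf 4, emit neighbor 11.
Done: 2 vertices remain (10, 11). Sequence = [3 2 3 5 9 9 2 4 11]

Answer: 3 2 3 5 9 9 2 4 11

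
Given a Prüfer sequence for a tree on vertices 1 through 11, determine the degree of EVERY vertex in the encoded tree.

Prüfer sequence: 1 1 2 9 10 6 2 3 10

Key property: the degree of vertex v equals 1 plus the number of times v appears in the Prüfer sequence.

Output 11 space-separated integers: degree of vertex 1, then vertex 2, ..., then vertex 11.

p_1 = 1: count[1] becomes 1
p_2 = 1: count[1] becomes 2
p_3 = 2: count[2] becomes 1
p_4 = 9: count[9] becomes 1
p_5 = 10: count[10] becomes 1
p_6 = 6: count[6] becomes 1
p_7 = 2: count[2] becomes 2
p_8 = 3: count[3] becomes 1
p_9 = 10: count[10] becomes 2
Degrees (1 + count): deg[1]=1+2=3, deg[2]=1+2=3, deg[3]=1+1=2, deg[4]=1+0=1, deg[5]=1+0=1, deg[6]=1+1=2, deg[7]=1+0=1, deg[8]=1+0=1, deg[9]=1+1=2, deg[10]=1+2=3, deg[11]=1+0=1

Answer: 3 3 2 1 1 2 1 1 2 3 1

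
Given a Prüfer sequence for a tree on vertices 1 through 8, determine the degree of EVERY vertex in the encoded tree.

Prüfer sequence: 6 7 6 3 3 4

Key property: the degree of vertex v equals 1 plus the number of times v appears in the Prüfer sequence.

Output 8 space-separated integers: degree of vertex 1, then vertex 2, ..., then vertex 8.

p_1 = 6: count[6] becomes 1
p_2 = 7: count[7] becomes 1
p_3 = 6: count[6] becomes 2
p_4 = 3: count[3] becomes 1
p_5 = 3: count[3] becomes 2
p_6 = 4: count[4] becomes 1
Degrees (1 + count): deg[1]=1+0=1, deg[2]=1+0=1, deg[3]=1+2=3, deg[4]=1+1=2, deg[5]=1+0=1, deg[6]=1+2=3, deg[7]=1+1=2, deg[8]=1+0=1

Answer: 1 1 3 2 1 3 2 1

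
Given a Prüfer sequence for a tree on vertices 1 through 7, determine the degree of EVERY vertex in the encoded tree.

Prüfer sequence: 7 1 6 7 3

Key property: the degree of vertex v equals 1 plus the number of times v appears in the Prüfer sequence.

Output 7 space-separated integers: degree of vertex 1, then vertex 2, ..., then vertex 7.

Answer: 2 1 2 1 1 2 3

Derivation:
p_1 = 7: count[7] becomes 1
p_2 = 1: count[1] becomes 1
p_3 = 6: count[6] becomes 1
p_4 = 7: count[7] becomes 2
p_5 = 3: count[3] becomes 1
Degrees (1 + count): deg[1]=1+1=2, deg[2]=1+0=1, deg[3]=1+1=2, deg[4]=1+0=1, deg[5]=1+0=1, deg[6]=1+1=2, deg[7]=1+2=3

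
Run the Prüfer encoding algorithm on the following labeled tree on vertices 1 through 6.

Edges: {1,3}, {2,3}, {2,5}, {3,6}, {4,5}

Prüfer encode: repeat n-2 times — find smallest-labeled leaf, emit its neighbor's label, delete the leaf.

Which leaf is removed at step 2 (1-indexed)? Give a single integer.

Step 1: current leaves = {1,4,6}. Remove leaf 1 (neighbor: 3).
Step 2: current leaves = {4,6}. Remove leaf 4 (neighbor: 5).

Answer: 4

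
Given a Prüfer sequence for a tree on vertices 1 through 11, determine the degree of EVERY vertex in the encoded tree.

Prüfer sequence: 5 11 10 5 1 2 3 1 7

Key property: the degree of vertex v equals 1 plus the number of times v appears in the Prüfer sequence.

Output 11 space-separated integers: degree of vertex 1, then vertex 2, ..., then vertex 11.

p_1 = 5: count[5] becomes 1
p_2 = 11: count[11] becomes 1
p_3 = 10: count[10] becomes 1
p_4 = 5: count[5] becomes 2
p_5 = 1: count[1] becomes 1
p_6 = 2: count[2] becomes 1
p_7 = 3: count[3] becomes 1
p_8 = 1: count[1] becomes 2
p_9 = 7: count[7] becomes 1
Degrees (1 + count): deg[1]=1+2=3, deg[2]=1+1=2, deg[3]=1+1=2, deg[4]=1+0=1, deg[5]=1+2=3, deg[6]=1+0=1, deg[7]=1+1=2, deg[8]=1+0=1, deg[9]=1+0=1, deg[10]=1+1=2, deg[11]=1+1=2

Answer: 3 2 2 1 3 1 2 1 1 2 2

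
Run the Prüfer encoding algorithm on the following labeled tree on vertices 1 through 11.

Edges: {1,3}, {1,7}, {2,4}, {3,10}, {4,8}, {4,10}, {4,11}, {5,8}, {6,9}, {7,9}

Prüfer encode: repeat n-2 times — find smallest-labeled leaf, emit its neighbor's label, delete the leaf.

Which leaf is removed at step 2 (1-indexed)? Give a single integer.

Step 1: current leaves = {2,5,6,11}. Remove leaf 2 (neighbor: 4).
Step 2: current leaves = {5,6,11}. Remove leaf 5 (neighbor: 8).

Answer: 5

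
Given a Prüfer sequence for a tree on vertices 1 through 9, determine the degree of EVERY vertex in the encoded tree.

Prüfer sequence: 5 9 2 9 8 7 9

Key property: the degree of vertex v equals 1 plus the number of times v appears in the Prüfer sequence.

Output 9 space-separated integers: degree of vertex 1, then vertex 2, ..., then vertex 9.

Answer: 1 2 1 1 2 1 2 2 4

Derivation:
p_1 = 5: count[5] becomes 1
p_2 = 9: count[9] becomes 1
p_3 = 2: count[2] becomes 1
p_4 = 9: count[9] becomes 2
p_5 = 8: count[8] becomes 1
p_6 = 7: count[7] becomes 1
p_7 = 9: count[9] becomes 3
Degrees (1 + count): deg[1]=1+0=1, deg[2]=1+1=2, deg[3]=1+0=1, deg[4]=1+0=1, deg[5]=1+1=2, deg[6]=1+0=1, deg[7]=1+1=2, deg[8]=1+1=2, deg[9]=1+3=4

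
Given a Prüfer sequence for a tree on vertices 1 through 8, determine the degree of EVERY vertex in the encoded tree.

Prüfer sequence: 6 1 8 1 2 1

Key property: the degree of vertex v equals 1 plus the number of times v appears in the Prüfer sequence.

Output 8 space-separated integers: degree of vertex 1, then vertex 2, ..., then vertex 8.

p_1 = 6: count[6] becomes 1
p_2 = 1: count[1] becomes 1
p_3 = 8: count[8] becomes 1
p_4 = 1: count[1] becomes 2
p_5 = 2: count[2] becomes 1
p_6 = 1: count[1] becomes 3
Degrees (1 + count): deg[1]=1+3=4, deg[2]=1+1=2, deg[3]=1+0=1, deg[4]=1+0=1, deg[5]=1+0=1, deg[6]=1+1=2, deg[7]=1+0=1, deg[8]=1+1=2

Answer: 4 2 1 1 1 2 1 2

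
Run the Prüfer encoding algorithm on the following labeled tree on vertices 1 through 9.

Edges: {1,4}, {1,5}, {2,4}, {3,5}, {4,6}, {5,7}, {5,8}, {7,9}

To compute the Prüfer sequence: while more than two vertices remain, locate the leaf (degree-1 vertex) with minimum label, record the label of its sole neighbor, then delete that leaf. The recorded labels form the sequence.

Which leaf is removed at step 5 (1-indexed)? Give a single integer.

Step 1: current leaves = {2,3,6,8,9}. Remove leaf 2 (neighbor: 4).
Step 2: current leaves = {3,6,8,9}. Remove leaf 3 (neighbor: 5).
Step 3: current leaves = {6,8,9}. Remove leaf 6 (neighbor: 4).
Step 4: current leaves = {4,8,9}. Remove leaf 4 (neighbor: 1).
Step 5: current leaves = {1,8,9}. Remove leaf 1 (neighbor: 5).

Answer: 1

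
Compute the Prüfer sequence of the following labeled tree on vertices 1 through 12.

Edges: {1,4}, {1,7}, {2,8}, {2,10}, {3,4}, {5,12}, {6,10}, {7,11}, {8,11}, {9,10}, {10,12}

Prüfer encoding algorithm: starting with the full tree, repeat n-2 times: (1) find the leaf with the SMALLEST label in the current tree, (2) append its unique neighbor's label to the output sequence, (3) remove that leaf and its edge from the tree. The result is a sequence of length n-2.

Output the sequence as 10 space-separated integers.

Step 1: leaves = {3,5,6,9}. Remove smallest leaf 3, emit neighbor 4.
Step 2: leaves = {4,5,6,9}. Remove smallest leaf 4, emit neighbor 1.
Step 3: leaves = {1,5,6,9}. Remove smallest leaf 1, emit neighbor 7.
Step 4: leaves = {5,6,7,9}. Remove smallest leaf 5, emit neighbor 12.
Step 5: leaves = {6,7,9,12}. Remove smallest leaf 6, emit neighbor 10.
Step 6: leaves = {7,9,12}. Remove smallest leaf 7, emit neighbor 11.
Step 7: leaves = {9,11,12}. Remove smallest leaf 9, emit neighbor 10.
Step 8: leaves = {11,12}. Remove smallest leaf 11, emit neighbor 8.
Step 9: leaves = {8,12}. Remove smallest leaf 8, emit neighbor 2.
Step 10: leaves = {2,12}. Remove smallest leaf 2, emit neighbor 10.
Done: 2 vertices remain (10, 12). Sequence = [4 1 7 12 10 11 10 8 2 10]

Answer: 4 1 7 12 10 11 10 8 2 10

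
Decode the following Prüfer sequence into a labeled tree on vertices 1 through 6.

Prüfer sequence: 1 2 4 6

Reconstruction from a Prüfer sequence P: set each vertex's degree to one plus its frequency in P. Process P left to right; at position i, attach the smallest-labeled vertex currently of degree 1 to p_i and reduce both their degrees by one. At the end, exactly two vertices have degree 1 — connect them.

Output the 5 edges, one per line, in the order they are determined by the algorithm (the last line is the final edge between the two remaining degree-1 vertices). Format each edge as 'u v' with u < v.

Answer: 1 3
1 2
2 4
4 6
5 6

Derivation:
Initial degrees: {1:2, 2:2, 3:1, 4:2, 5:1, 6:2}
Step 1: smallest deg-1 vertex = 3, p_1 = 1. Add edge {1,3}. Now deg[3]=0, deg[1]=1.
Step 2: smallest deg-1 vertex = 1, p_2 = 2. Add edge {1,2}. Now deg[1]=0, deg[2]=1.
Step 3: smallest deg-1 vertex = 2, p_3 = 4. Add edge {2,4}. Now deg[2]=0, deg[4]=1.
Step 4: smallest deg-1 vertex = 4, p_4 = 6. Add edge {4,6}. Now deg[4]=0, deg[6]=1.
Final: two remaining deg-1 vertices are 5, 6. Add edge {5,6}.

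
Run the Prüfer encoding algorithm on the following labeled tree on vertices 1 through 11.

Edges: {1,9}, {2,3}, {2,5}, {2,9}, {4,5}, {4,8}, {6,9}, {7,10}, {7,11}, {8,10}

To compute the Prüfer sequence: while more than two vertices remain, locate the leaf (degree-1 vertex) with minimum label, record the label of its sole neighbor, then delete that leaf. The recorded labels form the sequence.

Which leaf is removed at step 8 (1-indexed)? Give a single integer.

Answer: 8

Derivation:
Step 1: current leaves = {1,3,6,11}. Remove leaf 1 (neighbor: 9).
Step 2: current leaves = {3,6,11}. Remove leaf 3 (neighbor: 2).
Step 3: current leaves = {6,11}. Remove leaf 6 (neighbor: 9).
Step 4: current leaves = {9,11}. Remove leaf 9 (neighbor: 2).
Step 5: current leaves = {2,11}. Remove leaf 2 (neighbor: 5).
Step 6: current leaves = {5,11}. Remove leaf 5 (neighbor: 4).
Step 7: current leaves = {4,11}. Remove leaf 4 (neighbor: 8).
Step 8: current leaves = {8,11}. Remove leaf 8 (neighbor: 10).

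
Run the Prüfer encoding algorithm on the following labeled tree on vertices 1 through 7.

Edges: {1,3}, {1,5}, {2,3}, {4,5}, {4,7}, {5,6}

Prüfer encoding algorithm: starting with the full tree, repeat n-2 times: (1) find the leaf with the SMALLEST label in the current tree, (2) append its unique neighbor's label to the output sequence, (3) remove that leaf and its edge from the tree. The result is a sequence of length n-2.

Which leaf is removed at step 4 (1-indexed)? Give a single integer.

Answer: 6

Derivation:
Step 1: current leaves = {2,6,7}. Remove leaf 2 (neighbor: 3).
Step 2: current leaves = {3,6,7}. Remove leaf 3 (neighbor: 1).
Step 3: current leaves = {1,6,7}. Remove leaf 1 (neighbor: 5).
Step 4: current leaves = {6,7}. Remove leaf 6 (neighbor: 5).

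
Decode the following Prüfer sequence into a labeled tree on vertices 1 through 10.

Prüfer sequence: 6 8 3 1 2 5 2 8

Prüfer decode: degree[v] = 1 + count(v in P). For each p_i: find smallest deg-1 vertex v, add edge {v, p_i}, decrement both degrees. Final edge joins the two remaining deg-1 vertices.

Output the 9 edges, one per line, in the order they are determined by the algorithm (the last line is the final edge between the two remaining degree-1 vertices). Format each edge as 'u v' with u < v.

Answer: 4 6
6 8
3 7
1 3
1 2
5 9
2 5
2 8
8 10

Derivation:
Initial degrees: {1:2, 2:3, 3:2, 4:1, 5:2, 6:2, 7:1, 8:3, 9:1, 10:1}
Step 1: smallest deg-1 vertex = 4, p_1 = 6. Add edge {4,6}. Now deg[4]=0, deg[6]=1.
Step 2: smallest deg-1 vertex = 6, p_2 = 8. Add edge {6,8}. Now deg[6]=0, deg[8]=2.
Step 3: smallest deg-1 vertex = 7, p_3 = 3. Add edge {3,7}. Now deg[7]=0, deg[3]=1.
Step 4: smallest deg-1 vertex = 3, p_4 = 1. Add edge {1,3}. Now deg[3]=0, deg[1]=1.
Step 5: smallest deg-1 vertex = 1, p_5 = 2. Add edge {1,2}. Now deg[1]=0, deg[2]=2.
Step 6: smallest deg-1 vertex = 9, p_6 = 5. Add edge {5,9}. Now deg[9]=0, deg[5]=1.
Step 7: smallest deg-1 vertex = 5, p_7 = 2. Add edge {2,5}. Now deg[5]=0, deg[2]=1.
Step 8: smallest deg-1 vertex = 2, p_8 = 8. Add edge {2,8}. Now deg[2]=0, deg[8]=1.
Final: two remaining deg-1 vertices are 8, 10. Add edge {8,10}.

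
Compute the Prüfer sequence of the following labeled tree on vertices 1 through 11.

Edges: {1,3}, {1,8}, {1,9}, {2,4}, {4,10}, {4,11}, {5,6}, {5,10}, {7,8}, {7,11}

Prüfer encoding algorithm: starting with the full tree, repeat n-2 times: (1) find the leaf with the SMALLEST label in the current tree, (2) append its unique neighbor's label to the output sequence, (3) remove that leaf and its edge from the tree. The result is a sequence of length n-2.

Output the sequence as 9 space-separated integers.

Answer: 4 1 5 10 1 8 7 11 4

Derivation:
Step 1: leaves = {2,3,6,9}. Remove smallest leaf 2, emit neighbor 4.
Step 2: leaves = {3,6,9}. Remove smallest leaf 3, emit neighbor 1.
Step 3: leaves = {6,9}. Remove smallest leaf 6, emit neighbor 5.
Step 4: leaves = {5,9}. Remove smallest leaf 5, emit neighbor 10.
Step 5: leaves = {9,10}. Remove smallest leaf 9, emit neighbor 1.
Step 6: leaves = {1,10}. Remove smallest leaf 1, emit neighbor 8.
Step 7: leaves = {8,10}. Remove smallest leaf 8, emit neighbor 7.
Step 8: leaves = {7,10}. Remove smallest leaf 7, emit neighbor 11.
Step 9: leaves = {10,11}. Remove smallest leaf 10, emit neighbor 4.
Done: 2 vertices remain (4, 11). Sequence = [4 1 5 10 1 8 7 11 4]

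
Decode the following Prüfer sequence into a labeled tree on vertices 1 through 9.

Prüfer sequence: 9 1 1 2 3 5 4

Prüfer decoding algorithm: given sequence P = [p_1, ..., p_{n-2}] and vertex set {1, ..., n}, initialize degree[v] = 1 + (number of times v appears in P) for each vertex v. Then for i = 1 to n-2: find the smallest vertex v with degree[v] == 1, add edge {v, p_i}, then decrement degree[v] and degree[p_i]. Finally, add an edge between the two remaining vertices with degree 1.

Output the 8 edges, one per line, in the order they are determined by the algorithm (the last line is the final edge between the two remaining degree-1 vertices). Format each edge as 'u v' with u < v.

Initial degrees: {1:3, 2:2, 3:2, 4:2, 5:2, 6:1, 7:1, 8:1, 9:2}
Step 1: smallest deg-1 vertex = 6, p_1 = 9. Add edge {6,9}. Now deg[6]=0, deg[9]=1.
Step 2: smallest deg-1 vertex = 7, p_2 = 1. Add edge {1,7}. Now deg[7]=0, deg[1]=2.
Step 3: smallest deg-1 vertex = 8, p_3 = 1. Add edge {1,8}. Now deg[8]=0, deg[1]=1.
Step 4: smallest deg-1 vertex = 1, p_4 = 2. Add edge {1,2}. Now deg[1]=0, deg[2]=1.
Step 5: smallest deg-1 vertex = 2, p_5 = 3. Add edge {2,3}. Now deg[2]=0, deg[3]=1.
Step 6: smallest deg-1 vertex = 3, p_6 = 5. Add edge {3,5}. Now deg[3]=0, deg[5]=1.
Step 7: smallest deg-1 vertex = 5, p_7 = 4. Add edge {4,5}. Now deg[5]=0, deg[4]=1.
Final: two remaining deg-1 vertices are 4, 9. Add edge {4,9}.

Answer: 6 9
1 7
1 8
1 2
2 3
3 5
4 5
4 9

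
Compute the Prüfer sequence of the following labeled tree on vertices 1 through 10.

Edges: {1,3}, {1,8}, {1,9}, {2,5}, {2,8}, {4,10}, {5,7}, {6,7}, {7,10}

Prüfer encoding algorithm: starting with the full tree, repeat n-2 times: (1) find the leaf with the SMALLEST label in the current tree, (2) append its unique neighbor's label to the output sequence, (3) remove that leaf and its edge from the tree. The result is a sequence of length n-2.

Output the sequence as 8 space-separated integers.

Step 1: leaves = {3,4,6,9}. Remove smallest leaf 3, emit neighbor 1.
Step 2: leaves = {4,6,9}. Remove smallest leaf 4, emit neighbor 10.
Step 3: leaves = {6,9,10}. Remove smallest leaf 6, emit neighbor 7.
Step 4: leaves = {9,10}. Remove smallest leaf 9, emit neighbor 1.
Step 5: leaves = {1,10}. Remove smallest leaf 1, emit neighbor 8.
Step 6: leaves = {8,10}. Remove smallest leaf 8, emit neighbor 2.
Step 7: leaves = {2,10}. Remove smallest leaf 2, emit neighbor 5.
Step 8: leaves = {5,10}. Remove smallest leaf 5, emit neighbor 7.
Done: 2 vertices remain (7, 10). Sequence = [1 10 7 1 8 2 5 7]

Answer: 1 10 7 1 8 2 5 7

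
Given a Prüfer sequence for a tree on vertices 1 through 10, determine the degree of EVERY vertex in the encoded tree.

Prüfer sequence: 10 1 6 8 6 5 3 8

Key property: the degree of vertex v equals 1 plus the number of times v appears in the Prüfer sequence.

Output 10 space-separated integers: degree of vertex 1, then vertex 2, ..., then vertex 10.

Answer: 2 1 2 1 2 3 1 3 1 2

Derivation:
p_1 = 10: count[10] becomes 1
p_2 = 1: count[1] becomes 1
p_3 = 6: count[6] becomes 1
p_4 = 8: count[8] becomes 1
p_5 = 6: count[6] becomes 2
p_6 = 5: count[5] becomes 1
p_7 = 3: count[3] becomes 1
p_8 = 8: count[8] becomes 2
Degrees (1 + count): deg[1]=1+1=2, deg[2]=1+0=1, deg[3]=1+1=2, deg[4]=1+0=1, deg[5]=1+1=2, deg[6]=1+2=3, deg[7]=1+0=1, deg[8]=1+2=3, deg[9]=1+0=1, deg[10]=1+1=2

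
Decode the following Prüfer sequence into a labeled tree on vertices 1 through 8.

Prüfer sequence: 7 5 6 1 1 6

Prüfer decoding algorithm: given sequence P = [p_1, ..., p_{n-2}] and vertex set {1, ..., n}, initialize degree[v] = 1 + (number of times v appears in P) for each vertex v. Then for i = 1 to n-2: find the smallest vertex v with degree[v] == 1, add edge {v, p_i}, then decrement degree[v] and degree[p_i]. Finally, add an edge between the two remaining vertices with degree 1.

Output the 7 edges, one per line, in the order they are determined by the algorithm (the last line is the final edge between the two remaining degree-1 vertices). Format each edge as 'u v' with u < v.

Answer: 2 7
3 5
4 6
1 5
1 7
1 6
6 8

Derivation:
Initial degrees: {1:3, 2:1, 3:1, 4:1, 5:2, 6:3, 7:2, 8:1}
Step 1: smallest deg-1 vertex = 2, p_1 = 7. Add edge {2,7}. Now deg[2]=0, deg[7]=1.
Step 2: smallest deg-1 vertex = 3, p_2 = 5. Add edge {3,5}. Now deg[3]=0, deg[5]=1.
Step 3: smallest deg-1 vertex = 4, p_3 = 6. Add edge {4,6}. Now deg[4]=0, deg[6]=2.
Step 4: smallest deg-1 vertex = 5, p_4 = 1. Add edge {1,5}. Now deg[5]=0, deg[1]=2.
Step 5: smallest deg-1 vertex = 7, p_5 = 1. Add edge {1,7}. Now deg[7]=0, deg[1]=1.
Step 6: smallest deg-1 vertex = 1, p_6 = 6. Add edge {1,6}. Now deg[1]=0, deg[6]=1.
Final: two remaining deg-1 vertices are 6, 8. Add edge {6,8}.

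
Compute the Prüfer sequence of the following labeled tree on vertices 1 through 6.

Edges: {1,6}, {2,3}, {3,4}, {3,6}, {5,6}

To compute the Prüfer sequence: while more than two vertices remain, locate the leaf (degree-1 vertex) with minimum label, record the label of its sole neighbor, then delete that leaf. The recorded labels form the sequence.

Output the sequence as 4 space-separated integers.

Answer: 6 3 3 6

Derivation:
Step 1: leaves = {1,2,4,5}. Remove smallest leaf 1, emit neighbor 6.
Step 2: leaves = {2,4,5}. Remove smallest leaf 2, emit neighbor 3.
Step 3: leaves = {4,5}. Remove smallest leaf 4, emit neighbor 3.
Step 4: leaves = {3,5}. Remove smallest leaf 3, emit neighbor 6.
Done: 2 vertices remain (5, 6). Sequence = [6 3 3 6]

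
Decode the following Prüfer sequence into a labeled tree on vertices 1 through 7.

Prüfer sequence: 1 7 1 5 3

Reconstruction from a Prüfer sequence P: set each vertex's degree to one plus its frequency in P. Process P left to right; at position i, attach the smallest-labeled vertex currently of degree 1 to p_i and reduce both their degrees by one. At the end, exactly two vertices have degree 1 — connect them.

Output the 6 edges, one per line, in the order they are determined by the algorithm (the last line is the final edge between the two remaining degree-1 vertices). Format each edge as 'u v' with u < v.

Initial degrees: {1:3, 2:1, 3:2, 4:1, 5:2, 6:1, 7:2}
Step 1: smallest deg-1 vertex = 2, p_1 = 1. Add edge {1,2}. Now deg[2]=0, deg[1]=2.
Step 2: smallest deg-1 vertex = 4, p_2 = 7. Add edge {4,7}. Now deg[4]=0, deg[7]=1.
Step 3: smallest deg-1 vertex = 6, p_3 = 1. Add edge {1,6}. Now deg[6]=0, deg[1]=1.
Step 4: smallest deg-1 vertex = 1, p_4 = 5. Add edge {1,5}. Now deg[1]=0, deg[5]=1.
Step 5: smallest deg-1 vertex = 5, p_5 = 3. Add edge {3,5}. Now deg[5]=0, deg[3]=1.
Final: two remaining deg-1 vertices are 3, 7. Add edge {3,7}.

Answer: 1 2
4 7
1 6
1 5
3 5
3 7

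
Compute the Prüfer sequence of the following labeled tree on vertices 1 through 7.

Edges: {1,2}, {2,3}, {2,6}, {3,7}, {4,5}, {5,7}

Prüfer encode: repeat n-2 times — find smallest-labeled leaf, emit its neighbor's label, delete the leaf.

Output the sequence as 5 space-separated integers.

Step 1: leaves = {1,4,6}. Remove smallest leaf 1, emit neighbor 2.
Step 2: leaves = {4,6}. Remove smallest leaf 4, emit neighbor 5.
Step 3: leaves = {5,6}. Remove smallest leaf 5, emit neighbor 7.
Step 4: leaves = {6,7}. Remove smallest leaf 6, emit neighbor 2.
Step 5: leaves = {2,7}. Remove smallest leaf 2, emit neighbor 3.
Done: 2 vertices remain (3, 7). Sequence = [2 5 7 2 3]

Answer: 2 5 7 2 3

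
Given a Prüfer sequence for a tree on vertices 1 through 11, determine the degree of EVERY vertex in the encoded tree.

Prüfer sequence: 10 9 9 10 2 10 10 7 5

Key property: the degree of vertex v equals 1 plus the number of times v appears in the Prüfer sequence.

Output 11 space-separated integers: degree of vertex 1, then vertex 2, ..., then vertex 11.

p_1 = 10: count[10] becomes 1
p_2 = 9: count[9] becomes 1
p_3 = 9: count[9] becomes 2
p_4 = 10: count[10] becomes 2
p_5 = 2: count[2] becomes 1
p_6 = 10: count[10] becomes 3
p_7 = 10: count[10] becomes 4
p_8 = 7: count[7] becomes 1
p_9 = 5: count[5] becomes 1
Degrees (1 + count): deg[1]=1+0=1, deg[2]=1+1=2, deg[3]=1+0=1, deg[4]=1+0=1, deg[5]=1+1=2, deg[6]=1+0=1, deg[7]=1+1=2, deg[8]=1+0=1, deg[9]=1+2=3, deg[10]=1+4=5, deg[11]=1+0=1

Answer: 1 2 1 1 2 1 2 1 3 5 1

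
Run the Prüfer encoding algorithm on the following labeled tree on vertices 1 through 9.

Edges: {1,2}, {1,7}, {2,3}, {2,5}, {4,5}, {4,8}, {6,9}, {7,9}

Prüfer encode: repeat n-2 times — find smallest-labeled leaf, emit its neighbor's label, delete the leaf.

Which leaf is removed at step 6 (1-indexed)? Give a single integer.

Answer: 2

Derivation:
Step 1: current leaves = {3,6,8}. Remove leaf 3 (neighbor: 2).
Step 2: current leaves = {6,8}. Remove leaf 6 (neighbor: 9).
Step 3: current leaves = {8,9}. Remove leaf 8 (neighbor: 4).
Step 4: current leaves = {4,9}. Remove leaf 4 (neighbor: 5).
Step 5: current leaves = {5,9}. Remove leaf 5 (neighbor: 2).
Step 6: current leaves = {2,9}. Remove leaf 2 (neighbor: 1).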